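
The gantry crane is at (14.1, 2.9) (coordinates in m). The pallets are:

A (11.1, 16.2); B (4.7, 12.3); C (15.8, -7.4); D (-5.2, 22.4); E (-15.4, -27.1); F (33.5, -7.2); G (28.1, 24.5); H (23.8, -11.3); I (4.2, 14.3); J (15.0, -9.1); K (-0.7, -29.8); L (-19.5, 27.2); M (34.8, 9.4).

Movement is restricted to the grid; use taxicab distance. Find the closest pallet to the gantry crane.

C

Distances from (14.1, 2.9):
A: |-3.0| + |13.3| = 3.0 + 13.3 = 16.3 m
B: |-9.4| + |9.4| = 9.4 + 9.4 = 18.8 m
C: |1.7| + |-10.3| = 1.7 + 10.3 = 12.0 m
D: |-19.3| + |19.5| = 19.3 + 19.5 = 38.8 m
E: |-29.5| + |-30.0| = 29.5 + 30.0 = 59.5 m
F: |19.4| + |-10.1| = 19.4 + 10.1 = 29.5 m
G: |14.0| + |21.6| = 14.0 + 21.6 = 35.6 m
H: |9.7| + |-14.2| = 9.7 + 14.2 = 23.9 m
I: |-9.9| + |11.4| = 9.9 + 11.4 = 21.3 m
J: |0.9| + |-12.0| = 0.9 + 12.0 = 12.9 m
K: |-14.8| + |-32.7| = 14.8 + 32.7 = 47.5 m
L: |-33.6| + |24.3| = 33.6 + 24.3 = 57.9 m
M: |20.7| + |6.5| = 20.7 + 6.5 = 27.2 m
Minimum: C at 12.0 m.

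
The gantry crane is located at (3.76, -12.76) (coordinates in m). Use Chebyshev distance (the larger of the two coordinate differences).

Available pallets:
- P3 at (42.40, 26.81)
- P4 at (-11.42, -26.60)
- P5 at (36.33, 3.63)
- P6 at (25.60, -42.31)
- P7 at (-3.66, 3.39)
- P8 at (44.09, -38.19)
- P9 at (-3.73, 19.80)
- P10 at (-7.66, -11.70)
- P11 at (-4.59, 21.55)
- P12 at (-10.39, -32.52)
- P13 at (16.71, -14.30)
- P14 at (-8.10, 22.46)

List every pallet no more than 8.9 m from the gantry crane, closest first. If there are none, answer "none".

Distances from (3.76, -12.76):
P3: 39.57 m
P4: 15.18 m
P5: 32.57 m
P6: 29.55 m
P7: 16.15 m
P8: 40.33 m
P9: 32.56 m
P10: 11.42 m
P11: 34.31 m
P12: 19.76 m
P13: 12.95 m
P14: 35.22 m
Threshold 8.9 m: none within range.

none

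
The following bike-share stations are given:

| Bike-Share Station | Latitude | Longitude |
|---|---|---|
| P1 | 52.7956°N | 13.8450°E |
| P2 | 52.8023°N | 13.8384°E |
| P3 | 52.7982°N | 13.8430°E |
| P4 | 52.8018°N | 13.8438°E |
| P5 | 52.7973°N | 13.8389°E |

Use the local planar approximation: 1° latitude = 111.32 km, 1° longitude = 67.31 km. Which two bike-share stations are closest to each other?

P3 and P5

Pairwise distances:
P1–P2: 0.8681 km
P1–P3: 0.3192 km
P1–P4: 0.6949 km
P1–P5: 0.4521 km
P2–P3: 0.5515 km
P2–P4: 0.3677 km
P2–P5: 0.5576 km
P3–P4: 0.4044 km
P3–P5: 0.2936 km
P4–P5: 0.5998 km
Closest pair: P3–P5 at 0.2936 km.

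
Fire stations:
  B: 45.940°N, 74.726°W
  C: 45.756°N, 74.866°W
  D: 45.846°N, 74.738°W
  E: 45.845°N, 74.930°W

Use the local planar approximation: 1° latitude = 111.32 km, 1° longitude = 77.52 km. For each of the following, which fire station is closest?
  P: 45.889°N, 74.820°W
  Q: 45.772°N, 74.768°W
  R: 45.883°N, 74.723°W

P at 45.889°N, 74.820°W:
  B: 9.237 km
  C: 15.229 km
  D: 7.957 km
  E: 9.834 km
  → nearest: D (7.957 km)
Q at 45.772°N, 74.768°W:
  B: 18.983 km
  C: 7.803 km
  D: 8.560 km
  E: 14.958 km
  → nearest: C (7.803 km)
R at 45.883°N, 74.723°W:
  B: 6.350 km
  C: 17.965 km
  D: 4.280 km
  E: 16.595 km
  → nearest: D (4.280 km)

P→D; Q→C; R→D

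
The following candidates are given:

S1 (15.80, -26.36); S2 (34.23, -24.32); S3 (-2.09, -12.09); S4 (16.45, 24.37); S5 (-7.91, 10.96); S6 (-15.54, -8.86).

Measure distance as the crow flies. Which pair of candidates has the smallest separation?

Pairwise distances:
S3–S6: √((-13.45)² + (3.23)²) = √(180.9025 + 10.4329) = 13.83
S1–S2: √((18.43)² + (2.04)²) = √(339.6649 + 4.1616) = 18.54
S5–S6: √((-7.63)² + (-19.82)²) = √(58.2169 + 392.8324) = 21.24
S1–S3: √((-17.89)² + (14.27)²) = √(320.0521 + 203.6329) = 22.88
S3–S5: √((-5.82)² + (23.05)²) = √(33.8724 + 531.3025) = 23.77
S4–S5: √((-24.36)² + (-13.41)²) = √(593.4096 + 179.8281) = 27.81
S1–S6: √((-31.34)² + (17.50)²) = √(982.1956 + 306.2500) = 35.89
S2–S3: √((-36.32)² + (12.23)²) = √(1319.1424 + 149.5729) = 38.32
S3–S4: √((18.54)² + (36.46)²) = √(343.7316 + 1329.3316) = 40.90
S1–S5: √((-23.71)² + (37.32)²) = √(562.1641 + 1392.7824) = 44.21
S4–S6: √((-31.99)² + (-33.23)²) = √(1023.3601 + 1104.2329) = 46.13
S1–S4: √((0.65)² + (50.73)²) = √(0.4225 + 2573.5329) = 50.73
S2–S4: √((-17.78)² + (48.69)²) = √(316.1284 + 2370.7161) = 51.83
S2–S6: √((-49.77)² + (15.46)²) = √(2477.0529 + 239.0116) = 52.12
S2–S5: √((-42.14)² + (35.28)²) = √(1775.7796 + 1244.6784) = 54.96
Closest pair: S3–S6 at 13.83.

S3 and S6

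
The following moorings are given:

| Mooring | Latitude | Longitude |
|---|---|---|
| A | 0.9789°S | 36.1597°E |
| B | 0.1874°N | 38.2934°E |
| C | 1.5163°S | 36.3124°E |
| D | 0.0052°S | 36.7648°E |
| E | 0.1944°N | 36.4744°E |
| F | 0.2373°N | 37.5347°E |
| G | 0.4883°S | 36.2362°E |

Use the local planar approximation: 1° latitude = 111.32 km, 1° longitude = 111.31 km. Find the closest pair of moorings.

D and E

Pairwise distances:
A–B: 270.6728 km
A–C: 62.1911 km
A–D: 127.6143 km
A–E: 135.2275 km
A–F: 204.3390 km
A–G: 55.2734 km
B–C: 290.8468 km
B–D: 171.4940 km
B–E: 202.4744 km
B–F: 84.6334 km
B–G: 241.0247 km
C–D: 175.5913 km
C–E: 191.2870 km
C–F: 237.9453 km
C–G: 114.7509 km
D–E: 39.2247 km
D–F: 89.8488 km
D–G: 79.7127 km
E–F: 118.1186 km
E–G: 80.4905 km
F–G: 165.5750 km
Closest pair: D–E at 39.2247 km.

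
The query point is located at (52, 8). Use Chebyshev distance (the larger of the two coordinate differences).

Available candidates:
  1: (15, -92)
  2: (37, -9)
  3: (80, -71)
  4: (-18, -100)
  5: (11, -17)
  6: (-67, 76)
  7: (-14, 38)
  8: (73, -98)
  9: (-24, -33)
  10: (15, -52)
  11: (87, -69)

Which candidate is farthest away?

6

Distances from (52, 8):
1: max(|-37|, |-100|) = 100
2: max(|-15|, |-17|) = 17
3: max(|28|, |-79|) = 79
4: max(|-70|, |-108|) = 108
5: max(|-41|, |-25|) = 41
6: max(|-119|, |68|) = 119
7: max(|-66|, |30|) = 66
8: max(|21|, |-106|) = 106
9: max(|-76|, |-41|) = 76
10: max(|-37|, |-60|) = 60
11: max(|35|, |-77|) = 77
Maximum: 6 at 119.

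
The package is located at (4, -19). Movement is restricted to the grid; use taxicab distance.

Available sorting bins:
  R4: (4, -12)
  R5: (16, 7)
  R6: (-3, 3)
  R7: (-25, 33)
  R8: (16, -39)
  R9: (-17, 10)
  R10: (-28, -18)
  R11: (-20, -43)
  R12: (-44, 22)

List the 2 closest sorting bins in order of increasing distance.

R4, R6

Distances from (4, -19):
R4: 7
R5: 38
R6: 29
R7: 81
R8: 32
R9: 50
R10: 33
R11: 48
R12: 89
Sorted: R4 (7) < R6 (29) < R8 (32) < R10 (33) < …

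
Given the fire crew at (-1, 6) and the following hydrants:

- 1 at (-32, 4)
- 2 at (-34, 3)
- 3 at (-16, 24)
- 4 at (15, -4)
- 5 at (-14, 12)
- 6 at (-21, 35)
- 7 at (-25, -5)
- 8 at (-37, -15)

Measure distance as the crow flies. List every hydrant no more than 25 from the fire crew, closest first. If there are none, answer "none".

Distances from (-1, 6):
1: 31.1
2: 33.1
3: 23.4
4: 18.9
5: 14.3
6: 35.2
7: 26.4
8: 41.7
Threshold 25: 5 (14.3), 4 (18.9), 3 (23.4) are within range.

5, 4, 3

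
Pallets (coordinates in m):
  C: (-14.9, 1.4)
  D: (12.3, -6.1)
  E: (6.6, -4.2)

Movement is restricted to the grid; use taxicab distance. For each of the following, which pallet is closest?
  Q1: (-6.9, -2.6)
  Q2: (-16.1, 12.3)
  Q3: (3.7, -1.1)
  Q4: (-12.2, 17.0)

Q1→C; Q2→C; Q3→E; Q4→C

Q1 at (-6.9, -2.6):
  C: |-8.0| + |4.0| = 8.0 + 4.0 = 12.0 m
  D: |19.2| + |-3.5| = 19.2 + 3.5 = 22.7 m
  E: |13.5| + |-1.6| = 13.5 + 1.6 = 15.1 m
  → nearest: C (12.0 m)
Q2 at (-16.1, 12.3):
  C: |1.2| + |-10.9| = 1.2 + 10.9 = 12.1 m
  D: |28.4| + |-18.4| = 28.4 + 18.4 = 46.8 m
  E: |22.7| + |-16.5| = 22.7 + 16.5 = 39.2 m
  → nearest: C (12.1 m)
Q3 at (3.7, -1.1):
  C: |-18.6| + |2.5| = 18.6 + 2.5 = 21.1 m
  D: |8.6| + |-5.0| = 8.6 + 5.0 = 13.6 m
  E: |2.9| + |-3.1| = 2.9 + 3.1 = 6.0 m
  → nearest: E (6.0 m)
Q4 at (-12.2, 17.0):
  C: |-2.7| + |-15.6| = 2.7 + 15.6 = 18.3 m
  D: |24.5| + |-23.1| = 24.5 + 23.1 = 47.6 m
  E: |18.8| + |-21.2| = 18.8 + 21.2 = 40.0 m
  → nearest: C (18.3 m)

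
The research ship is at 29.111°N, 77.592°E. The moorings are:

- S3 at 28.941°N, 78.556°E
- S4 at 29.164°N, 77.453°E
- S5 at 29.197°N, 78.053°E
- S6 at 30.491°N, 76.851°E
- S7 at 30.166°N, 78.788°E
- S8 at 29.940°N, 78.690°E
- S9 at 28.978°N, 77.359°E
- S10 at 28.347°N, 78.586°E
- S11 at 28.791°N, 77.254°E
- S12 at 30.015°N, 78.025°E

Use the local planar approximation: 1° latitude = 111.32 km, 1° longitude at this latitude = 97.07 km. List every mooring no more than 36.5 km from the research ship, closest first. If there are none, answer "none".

S4, S9

Distances from 29.111°N, 77.592°E:
S3: √((-0.170·111.32)² + (0.964·97.07)²) = √(358.13292 + 8756.37046) = 95.470 km
S4: √((0.053·111.32)² + (-0.139·97.07)²) = √(34.80953 + 182.05376) = 14.726 km
S5: √((0.086·111.32)² + (0.461·97.07)²) = √(91.65229 + 2002.49717) = 45.762 km
S6: √((1.380·111.32)² + (-0.741·97.07)²) = √(23599.59599 + 5173.76234) = 169.627 km
S7: √((1.055·111.32)² + (1.196·97.07)²) = √(13792.76429 + 13478.21620) = 165.139 km
S8: √((0.829·111.32)² + (1.098·97.07)²) = √(8516.38834 + 11359.90605) = 140.983 km
S9: √((-0.133·111.32)² + (-0.233·97.07)²) = √(219.20461 + 511.54271) = 27.032 km
S10: √((-0.764·111.32)² + (0.994·97.07)²) = √(7233.24395 + 9309.85309) = 128.620 km
S11: √((-0.320·111.32)² + (-0.338·97.07)²) = √(1268.95538 + 1076.47379) = 48.430 km
S12: √((0.904·111.32)² + (0.433·97.07)²) = √(10127.05704 + 1766.63102) = 109.058 km
Threshold 36.5 km: S4 (14.726 km), S9 (27.032 km) are within range.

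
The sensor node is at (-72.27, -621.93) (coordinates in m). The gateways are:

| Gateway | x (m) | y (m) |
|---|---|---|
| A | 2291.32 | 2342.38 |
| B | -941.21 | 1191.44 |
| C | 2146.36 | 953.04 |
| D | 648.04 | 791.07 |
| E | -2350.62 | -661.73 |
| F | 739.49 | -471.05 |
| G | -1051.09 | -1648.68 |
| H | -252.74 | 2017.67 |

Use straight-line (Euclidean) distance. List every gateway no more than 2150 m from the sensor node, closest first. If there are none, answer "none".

Distances from (-72.27, -621.93):
A: √((2363.59)² + (2964.31)²) = √(5586557.6881 + 8787133.7761) = 3791.27 m
B: √((-868.94)² + (1813.37)²) = √(755056.7236 + 3288310.7569) = 2010.81 m
C: √((2218.63)² + (1574.97)²) = √(4922319.0769 + 2480530.5009) = 2720.82 m
D: √((720.31)² + (1413.00)²) = √(518846.4961 + 1996569.0000) = 1586.01 m
E: √((-2278.35)² + (-39.80)²) = √(5190878.7225 + 1584.0400) = 2278.70 m
F: √((811.76)² + (150.88)²) = √(658954.2976 + 22764.7744) = 825.66 m
G: √((-978.82)² + (-1026.75)²) = √(958088.5924 + 1054215.5625) = 1418.56 m
H: √((-180.47)² + (2639.60)²) = √(32569.4209 + 6967488.1600) = 2645.76 m
Threshold 2150 m: F (825.66 m), G (1418.56 m), D (1586.01 m), B (2010.81 m) are within range.

F, G, D, B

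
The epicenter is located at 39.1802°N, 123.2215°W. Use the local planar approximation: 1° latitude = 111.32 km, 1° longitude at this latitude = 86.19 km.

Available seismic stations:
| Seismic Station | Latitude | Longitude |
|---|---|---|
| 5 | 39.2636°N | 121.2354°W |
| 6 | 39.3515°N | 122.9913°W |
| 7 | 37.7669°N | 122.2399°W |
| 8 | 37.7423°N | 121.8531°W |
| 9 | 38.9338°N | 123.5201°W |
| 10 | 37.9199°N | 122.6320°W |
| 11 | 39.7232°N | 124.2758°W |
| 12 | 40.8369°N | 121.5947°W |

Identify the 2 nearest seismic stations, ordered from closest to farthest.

Distances from 39.1802°N, 123.2215°W:
5: √((0.0834·111.32)² + (1.9861·86.19)²) = √(86.194290 + 29303.263087) = 171.4335 km
6: √((0.1713·111.32)² + (0.2302·86.19)²) = √(363.631185 + 393.662821) = 27.5190 km
7: √((-1.4133·111.32)² + (0.9816·86.19)²) = √(24752.274533 + 7157.854414) = 178.6341 km
8: √((-1.4379·111.32)² + (1.3684·86.19)²) = √(25621.453453 + 13910.408774) = 198.8262 km
9: √((-0.2464·111.32)² + (-0.2986·86.19)²) = √(752.363646 + 662.358888) = 37.6128 km
10: √((-1.2603·111.32)² + (0.5895·86.19)²) = √(19683.134849 + 2581.554989) = 149.2136 km
11: √((0.5430·111.32)² + (-1.0543·86.19)²) = √(3653.810794 + 8257.378164) = 109.1384 km
12: √((1.6567·111.32)² + (1.6268·86.19)²) = √(34012.154236 + 19659.935510) = 231.6724 km
Sorted: 6 (27.5190 km) < 9 (37.6128 km) < 11 (109.1384 km) < 10 (149.2136 km) < …

6, 9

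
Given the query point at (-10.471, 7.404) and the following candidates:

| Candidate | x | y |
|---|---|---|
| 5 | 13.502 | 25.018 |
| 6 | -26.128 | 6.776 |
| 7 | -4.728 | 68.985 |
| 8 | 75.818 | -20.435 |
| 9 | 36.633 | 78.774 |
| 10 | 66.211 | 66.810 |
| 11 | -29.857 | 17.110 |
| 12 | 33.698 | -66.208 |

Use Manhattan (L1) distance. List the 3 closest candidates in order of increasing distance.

Distances from (-10.471, 7.404):
5: |23.973| + |17.614| = 23.973 + 17.614 = 41.587
6: |-15.657| + |-0.628| = 15.657 + 0.628 = 16.285
7: |5.743| + |61.581| = 5.743 + 61.581 = 67.324
8: |86.289| + |-27.839| = 86.289 + 27.839 = 114.128
9: |47.104| + |71.370| = 47.104 + 71.370 = 118.474
10: |76.682| + |59.406| = 76.682 + 59.406 = 136.088
11: |-19.386| + |9.706| = 19.386 + 9.706 = 29.092
12: |44.169| + |-73.612| = 44.169 + 73.612 = 117.781
Sorted: 6 (16.285) < 11 (29.092) < 5 (41.587) < 7 (67.324) < 8 (114.128) < …

6, 11, 5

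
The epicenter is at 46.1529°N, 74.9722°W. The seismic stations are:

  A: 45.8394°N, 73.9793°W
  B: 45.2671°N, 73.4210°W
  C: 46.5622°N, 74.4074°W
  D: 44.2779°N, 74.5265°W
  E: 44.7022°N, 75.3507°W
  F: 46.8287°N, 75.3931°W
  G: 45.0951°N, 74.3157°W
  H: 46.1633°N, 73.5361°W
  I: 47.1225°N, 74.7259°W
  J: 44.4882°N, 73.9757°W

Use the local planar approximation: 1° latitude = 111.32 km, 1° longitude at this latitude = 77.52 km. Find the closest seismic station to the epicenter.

C

Distances from 46.1529°N, 74.9722°W:
A: 84.5118 km
B: 155.5095 km
C: 63.1901 km
D: 211.5653 km
E: 164.1358 km
F: 82.0010 km
G: 128.2812 km
H: 111.3325 km
I: 109.6116 km
J: 200.7705 km
Minimum: C at 63.1901 km.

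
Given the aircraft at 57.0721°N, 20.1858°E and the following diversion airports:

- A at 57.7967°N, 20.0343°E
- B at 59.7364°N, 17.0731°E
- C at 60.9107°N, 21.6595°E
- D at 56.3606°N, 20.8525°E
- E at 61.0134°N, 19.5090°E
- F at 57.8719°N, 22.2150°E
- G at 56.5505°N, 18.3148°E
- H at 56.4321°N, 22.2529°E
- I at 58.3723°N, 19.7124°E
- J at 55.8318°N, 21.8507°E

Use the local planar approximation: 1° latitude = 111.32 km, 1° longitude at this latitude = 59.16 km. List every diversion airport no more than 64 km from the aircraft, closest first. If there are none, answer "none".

Distances from 57.0721°N, 20.1858°E:
A: 81.1589 km
B: 349.1071 km
C: 436.1163 km
D: 88.4815 km
E: 440.5687 km
F: 149.4604 km
G: 124.9936 km
H: 141.5294 km
I: 147.4229 km
J: 169.6017 km
Threshold 64 km: none within range.

none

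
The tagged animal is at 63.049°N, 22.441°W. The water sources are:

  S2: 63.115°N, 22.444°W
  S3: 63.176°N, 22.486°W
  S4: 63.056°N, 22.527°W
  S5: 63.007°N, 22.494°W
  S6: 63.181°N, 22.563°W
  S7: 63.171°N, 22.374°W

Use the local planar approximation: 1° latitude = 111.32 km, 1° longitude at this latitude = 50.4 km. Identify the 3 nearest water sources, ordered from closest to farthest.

Distances from 63.049°N, 22.441°W:
S2: 7.349 km
S3: 14.318 km
S4: 4.404 km
S5: 5.385 km
S6: 15.929 km
S7: 13.995 km
Sorted: S4 (4.404 km) < S5 (5.385 km) < S2 (7.349 km) < S7 (13.995 km) < S3 (14.318 km) < …

S4, S5, S2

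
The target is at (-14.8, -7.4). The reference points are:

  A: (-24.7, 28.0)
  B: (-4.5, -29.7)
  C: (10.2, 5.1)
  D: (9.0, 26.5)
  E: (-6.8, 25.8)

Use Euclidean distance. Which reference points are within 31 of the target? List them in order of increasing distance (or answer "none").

Distances from (-14.8, -7.4):
A: 36.8
B: 24.6
C: 28.0
D: 41.4
E: 34.2
Threshold 31: B (24.6), C (28.0) are within range.

B, C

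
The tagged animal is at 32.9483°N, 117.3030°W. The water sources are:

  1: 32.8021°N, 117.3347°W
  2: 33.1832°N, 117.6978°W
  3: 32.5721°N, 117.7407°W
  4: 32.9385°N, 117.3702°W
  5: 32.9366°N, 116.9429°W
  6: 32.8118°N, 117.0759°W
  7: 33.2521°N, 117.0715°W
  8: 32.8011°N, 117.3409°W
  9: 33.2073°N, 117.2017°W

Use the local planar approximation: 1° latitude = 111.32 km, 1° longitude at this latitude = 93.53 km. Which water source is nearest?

Distances from 32.9483°N, 117.3030°W:
1: √((-0.1462·111.32)² + (-0.0317·93.53)²) = √(264.875104 + 8.790638) = 16.5428 km
2: √((0.2349·111.32)² + (-0.3948·93.53)²) = √(683.773757 + 1363.503185) = 45.2468 km
3: √((-0.3762·111.32)² + (-0.4377·93.53)²) = √(1753.815798 + 1675.926476) = 58.5640 km
4: √((-0.0098·111.32)² + (-0.0672·93.53)²) = √(1.190141 + 39.503940) = 6.3792 km
5: √((-0.0117·111.32)² + (0.3601·93.53)²) = √(1.696360 + 1134.352706) = 33.7053 km
6: √((-0.1365·111.32)² + (0.2271·93.53)²) = √(230.893495 + 451.165765) = 26.1163 km
7: √((0.3038·111.32)² + (0.2315·93.53)²) = √(1143.725843 + 468.817548) = 40.1565 km
8: √((-0.1472·111.32)² + (-0.0379·93.53)²) = √(268.510959 + 12.565515) = 16.7653 km
9: √((0.2590·111.32)² + (0.1013·93.53)²) = √(831.277304 + 89.767837) = 30.3487 km
Minimum: 4 at 6.3792 km.

4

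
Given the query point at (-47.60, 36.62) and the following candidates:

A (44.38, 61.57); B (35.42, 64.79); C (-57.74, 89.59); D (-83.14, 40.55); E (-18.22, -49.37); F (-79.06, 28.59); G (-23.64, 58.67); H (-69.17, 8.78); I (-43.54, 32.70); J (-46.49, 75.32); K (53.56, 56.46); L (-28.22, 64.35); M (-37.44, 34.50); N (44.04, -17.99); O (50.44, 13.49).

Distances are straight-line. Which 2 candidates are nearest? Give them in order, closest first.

Distances from (-47.60, 36.62):
A: √((91.98)² + (24.95)²) = √(8460.3204 + 622.5025) = 95.30
B: √((83.02)² + (28.17)²) = √(6892.3204 + 793.5489) = 87.67
C: √((-10.14)² + (52.97)²) = √(102.8196 + 2805.8209) = 53.93
D: √((-35.54)² + (3.93)²) = √(1263.0916 + 15.4449) = 35.76
E: √((29.38)² + (-85.99)²) = √(863.1844 + 7394.2801) = 90.87
F: √((-31.46)² + (-8.03)²) = √(989.7316 + 64.4809) = 32.47
G: √((23.96)² + (22.05)²) = √(574.0816 + 486.2025) = 32.56
H: √((-21.57)² + (-27.84)²) = √(465.2649 + 775.0656) = 35.22
I: √((4.06)² + (-3.92)²) = √(16.4836 + 15.3664) = 5.64
J: √((1.11)² + (38.70)²) = √(1.2321 + 1497.6900) = 38.72
K: √((101.16)² + (19.84)²) = √(10233.3456 + 393.6256) = 103.09
L: √((19.38)² + (27.73)²) = √(375.5844 + 768.9529) = 33.83
M: √((10.16)² + (-2.12)²) = √(103.2256 + 4.4944) = 10.38
N: √((91.64)² + (-54.61)²) = √(8397.8896 + 2982.2521) = 106.68
O: √((98.04)² + (-23.13)²) = √(9611.8416 + 534.9969) = 100.73
Sorted: I (5.64) < M (10.38) < F (32.47) < G (32.56) < …

I, M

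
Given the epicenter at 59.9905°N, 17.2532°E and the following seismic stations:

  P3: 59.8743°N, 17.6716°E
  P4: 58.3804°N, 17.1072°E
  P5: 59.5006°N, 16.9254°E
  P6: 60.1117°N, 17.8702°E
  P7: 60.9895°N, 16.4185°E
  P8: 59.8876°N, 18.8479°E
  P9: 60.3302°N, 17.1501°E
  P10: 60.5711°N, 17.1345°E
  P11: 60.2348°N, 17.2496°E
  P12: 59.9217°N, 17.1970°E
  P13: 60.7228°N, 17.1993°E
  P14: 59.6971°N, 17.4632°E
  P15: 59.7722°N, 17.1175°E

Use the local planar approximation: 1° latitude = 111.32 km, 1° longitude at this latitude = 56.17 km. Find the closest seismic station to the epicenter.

P12

Distances from 59.9905°N, 17.2532°E:
P3: √((-0.1162·111.32)² + (0.4184·56.17)²) = √(167.324159 + 552.321818) = 26.8262 km
P4: √((-1.6101·111.32)² + (-0.1460·56.17)²) = √(32125.662709 + 67.253449) = 179.4238 km
P5: √((-0.4899·111.32)² + (-0.3278·56.17)²) = √(2974.139084 + 339.021114) = 57.5601 km
P6: √((0.1212·111.32)² + (0.6170·56.17)²) = √(182.033632 + 1201.100024) = 37.1905 km
P7: √((0.9990·111.32)² + (-0.8347·56.17)²) = √(12367.370507 + 2198.212508) = 120.6880 km
P8: √((-0.1029·111.32)² + (1.5947·56.17)²) = √(131.213085 + 8023.555041) = 90.3038 km
P9: √((0.3397·111.32)² + (-0.1031·56.17)²) = √(1430.004780 + 33.537152) = 38.2563 km
P10: √((0.5806·111.32)² + (-0.1187·56.17)²) = √(4177.346096 + 44.453943) = 64.9754 km
P11: √((0.2443·111.32)² + (-0.0036·56.17)²) = √(739.593915 + 0.040890) = 27.1962 km
P12: √((-0.0688·111.32)² + (-0.0562·56.17)²) = √(58.657463 + 9.965096) = 8.2839 km
P13: √((0.7323·111.32)² + (-0.0539·56.17)²) = √(6645.451054 + 9.166138) = 81.5758 km
P14: √((-0.2934·111.32)² + (0.2100·56.17)²) = √(1066.759734 + 139.138538) = 34.7260 km
P15: √((-0.2183·111.32)² + (-0.1357·56.17)²) = √(590.546183 + 58.098985) = 25.4685 km
Minimum: P12 at 8.2839 km.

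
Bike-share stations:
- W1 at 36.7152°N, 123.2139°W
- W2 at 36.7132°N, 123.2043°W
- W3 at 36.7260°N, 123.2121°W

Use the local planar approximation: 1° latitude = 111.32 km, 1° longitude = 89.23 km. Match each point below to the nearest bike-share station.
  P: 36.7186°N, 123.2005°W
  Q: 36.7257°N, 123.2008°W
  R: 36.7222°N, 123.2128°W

P→W2; Q→W3; R→W3

P at 36.7186°N, 123.2005°W:
  W1: 1.2542 km
  W2: 0.6902 km
  W3: 1.3229 km
  → nearest: W2 (0.6902 km)
Q at 36.7257°N, 123.2008°W:
  W1: 1.6531 km
  W2: 1.4261 km
  W3: 1.0089 km
  → nearest: W3 (1.0089 km)
R at 36.7222°N, 123.2128°W:
  W1: 0.7854 km
  W2: 1.2566 km
  W3: 0.4276 km
  → nearest: W3 (0.4276 km)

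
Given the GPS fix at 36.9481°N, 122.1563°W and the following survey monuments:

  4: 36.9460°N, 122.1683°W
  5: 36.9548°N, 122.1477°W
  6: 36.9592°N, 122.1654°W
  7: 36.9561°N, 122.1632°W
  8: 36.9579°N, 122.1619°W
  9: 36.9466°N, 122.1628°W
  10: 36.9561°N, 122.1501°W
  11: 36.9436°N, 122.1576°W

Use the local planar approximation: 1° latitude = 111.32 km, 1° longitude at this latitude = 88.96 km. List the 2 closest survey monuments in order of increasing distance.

11, 9

Distances from 36.9481°N, 122.1563°W:
4: √((-0.0021·111.32)² + (-0.0120·88.96)²) = √(0.054649 + 1.139599) = 1.0928 km
5: √((0.0067·111.32)² + (0.0086·88.96)²) = √(0.556283 + 0.585311) = 1.0685 km
6: √((0.0111·111.32)² + (-0.0091·88.96)²) = √(1.526836 + 0.655349) = 1.4772 km
7: √((0.0080·111.32)² + (-0.0069·88.96)²) = √(0.793097 + 0.376780) = 1.0816 km
8: √((0.0098·111.32)² + (-0.0056·88.96)²) = √(1.190141 + 0.248179) = 1.1993 km
9: √((-0.0015·111.32)² + (-0.0065·88.96)²) = √(0.027882 + 0.334361) = 0.6019 km
10: √((0.0080·111.32)² + (0.0062·88.96)²) = √(0.793097 + 0.304210) = 1.0475 km
11: √((-0.0045·111.32)² + (-0.0013·88.96)²) = √(0.250941 + 0.013374) = 0.5141 km
Sorted: 11 (0.5141 km) < 9 (0.6019 km) < 10 (1.0475 km) < 5 (1.0685 km) < …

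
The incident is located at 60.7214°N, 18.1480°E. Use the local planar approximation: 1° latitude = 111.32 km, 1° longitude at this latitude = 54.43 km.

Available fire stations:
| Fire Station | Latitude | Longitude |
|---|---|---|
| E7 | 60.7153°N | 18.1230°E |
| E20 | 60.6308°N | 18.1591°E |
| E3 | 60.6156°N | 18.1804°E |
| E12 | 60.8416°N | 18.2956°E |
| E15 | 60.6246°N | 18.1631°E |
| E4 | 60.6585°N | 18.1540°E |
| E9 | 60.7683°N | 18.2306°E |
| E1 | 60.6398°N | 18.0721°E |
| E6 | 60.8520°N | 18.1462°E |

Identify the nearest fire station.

Distances from 60.7214°N, 18.1480°E:
E7: √((-0.0061·111.32)² + (-0.0250·54.43)²) = √(0.461112 + 1.851641) = 1.5208 km
E20: √((-0.0906·111.32)² + (0.0111·54.43)²) = √(101.719166 + 0.365025) = 10.1037 km
E3: √((-0.1058·111.32)² + (0.0324·54.43)²) = √(138.713181 + 3.110045) = 11.9090 km
E12: √((0.1202·111.32)² + (0.1476·54.43)²) = √(179.042169 + 64.543035) = 15.6072 km
E15: √((-0.0968·111.32)² + (0.0151·54.43)²) = √(116.117348 + 0.675508) = 10.8071 km
E4: √((-0.0629·111.32)² + (0.0060·54.43)²) = √(49.028396 + 0.106654) = 7.0096 km
E9: √((0.0469·111.32)² + (0.0826·54.43)²) = √(27.257880 + 20.213279) = 6.8899 km
E1: √((-0.0816·111.32)² + (-0.0759·54.43)²) = √(82.513824 + 17.067119) = 9.9790 km
E6: √((0.1306·111.32)² + (-0.0018·54.43)²) = √(211.364842 + 0.009599) = 14.5387 km
Minimum: E7 at 1.5208 km.

E7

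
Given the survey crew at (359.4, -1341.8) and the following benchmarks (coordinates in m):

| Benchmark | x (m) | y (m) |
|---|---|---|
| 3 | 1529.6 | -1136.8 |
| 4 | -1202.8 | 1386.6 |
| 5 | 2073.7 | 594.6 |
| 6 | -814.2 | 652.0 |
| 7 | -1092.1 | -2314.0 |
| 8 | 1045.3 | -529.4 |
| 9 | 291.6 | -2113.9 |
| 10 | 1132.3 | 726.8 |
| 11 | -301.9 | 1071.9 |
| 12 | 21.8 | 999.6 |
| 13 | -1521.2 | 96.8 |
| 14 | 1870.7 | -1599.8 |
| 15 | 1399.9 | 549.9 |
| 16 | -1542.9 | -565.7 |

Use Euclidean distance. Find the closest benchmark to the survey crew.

9

Distances from (359.4, -1341.8):
3: √((1170.2)² + (205.0)²) = √(1369368.040 + 42025.000) = 1188.0 m
4: √((-1562.2)² + (2728.4)²) = √(2440468.840 + 7444166.560) = 3144.0 m
5: √((1714.3)² + (1936.4)²) = √(2938824.490 + 3749644.960) = 2586.2 m
6: √((-1173.6)² + (1993.8)²) = √(1377336.960 + 3975238.440) = 2313.6 m
7: √((-1451.5)² + (-972.2)²) = √(2106852.250 + 945172.840) = 1747.0 m
8: √((685.9)² + (812.4)²) = √(470458.810 + 659993.760) = 1063.2 m
9: √((-67.8)² + (-772.1)²) = √(4596.840 + 596138.410) = 775.1 m
10: √((772.9)² + (2068.6)²) = √(597374.410 + 4279105.960) = 2208.3 m
11: √((-661.3)² + (2413.7)²) = √(437317.690 + 5825947.690) = 2502.7 m
12: √((-337.6)² + (2341.4)²) = √(113973.760 + 5482153.960) = 2365.6 m
13: √((-1880.6)² + (1438.6)²) = √(3536656.360 + 2069569.960) = 2367.7 m
14: √((1511.3)² + (-258.0)²) = √(2284027.690 + 66564.000) = 1533.2 m
15: √((1040.5)² + (1891.7)²) = √(1082640.250 + 3578528.890) = 2159.0 m
16: √((-1902.3)² + (776.1)²) = √(3618745.290 + 602331.210) = 2054.5 m
Minimum: 9 at 775.1 m.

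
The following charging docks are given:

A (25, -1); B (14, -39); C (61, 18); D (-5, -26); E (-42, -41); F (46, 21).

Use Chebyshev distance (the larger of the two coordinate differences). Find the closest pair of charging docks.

C and F

Pairwise distances:
A–B: max(|-11|, |-38|) = 38
A–C: max(|36|, |19|) = 36
A–D: max(|-30|, |-25|) = 30
A–E: max(|-67|, |-40|) = 67
A–F: max(|21|, |22|) = 22
B–C: max(|47|, |57|) = 57
B–D: max(|-19|, |13|) = 19
B–E: max(|-56|, |-2|) = 56
B–F: max(|32|, |60|) = 60
C–D: max(|-66|, |-44|) = 66
C–E: max(|-103|, |-59|) = 103
C–F: max(|-15|, |3|) = 15
D–E: max(|-37|, |-15|) = 37
D–F: max(|51|, |47|) = 51
E–F: max(|88|, |62|) = 88
Closest pair: C–F at 15.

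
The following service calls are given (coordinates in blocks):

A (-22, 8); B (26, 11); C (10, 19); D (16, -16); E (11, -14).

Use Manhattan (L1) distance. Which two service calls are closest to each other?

Pairwise distances:
A–B: 51 blocks
A–C: 43 blocks
A–D: 62 blocks
A–E: 55 blocks
B–C: 24 blocks
B–D: 37 blocks
B–E: 40 blocks
C–D: 41 blocks
C–E: 34 blocks
D–E: 7 blocks
Closest pair: D–E at 7 blocks.

D and E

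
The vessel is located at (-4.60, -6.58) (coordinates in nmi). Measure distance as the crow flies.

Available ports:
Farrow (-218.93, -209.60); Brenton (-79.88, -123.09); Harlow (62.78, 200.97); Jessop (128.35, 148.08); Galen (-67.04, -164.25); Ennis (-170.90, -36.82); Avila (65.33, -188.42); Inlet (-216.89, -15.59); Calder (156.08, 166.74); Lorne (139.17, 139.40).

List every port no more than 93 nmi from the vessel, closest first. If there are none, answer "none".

none

Distances from (-4.60, -6.58):
Farrow: √((-214.33)² + (-203.02)²) = √(45937.3489 + 41217.1204) = 295.22 nmi
Brenton: √((-75.28)² + (-116.51)²) = √(5667.0784 + 13574.5801) = 138.71 nmi
Harlow: √((67.38)² + (207.55)²) = √(4540.0644 + 43077.0025) = 218.21 nmi
Jessop: √((132.95)² + (154.66)²) = √(17675.7025 + 23919.7156) = 203.95 nmi
Galen: √((-62.44)² + (-157.67)²) = √(3898.7536 + 24859.8289) = 169.58 nmi
Ennis: √((-166.30)² + (-30.24)²) = √(27655.6900 + 914.4576) = 169.03 nmi
Avila: √((69.93)² + (-181.84)²) = √(4890.2049 + 33065.7856) = 194.82 nmi
Inlet: √((-212.29)² + (-9.01)²) = √(45067.0441 + 81.1801) = 212.48 nmi
Calder: √((160.68)² + (173.32)²) = √(25818.0624 + 30039.8224) = 236.34 nmi
Lorne: √((143.77)² + (145.98)²) = √(20669.8129 + 21310.1604) = 204.89 nmi
Threshold 93 nmi: none within range.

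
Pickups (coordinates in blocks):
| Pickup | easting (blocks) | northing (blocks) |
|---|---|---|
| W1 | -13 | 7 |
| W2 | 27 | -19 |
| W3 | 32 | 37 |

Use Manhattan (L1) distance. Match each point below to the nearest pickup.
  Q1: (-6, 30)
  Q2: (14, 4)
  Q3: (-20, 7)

Q1→W1; Q2→W1; Q3→W1

Q1 at (-6, 30):
  W1: 30 blocks
  W2: 82 blocks
  W3: 45 blocks
  → nearest: W1 (30 blocks)
Q2 at (14, 4):
  W1: 30 blocks
  W2: 36 blocks
  W3: 51 blocks
  → nearest: W1 (30 blocks)
Q3 at (-20, 7):
  W1: 7 blocks
  W2: 73 blocks
  W3: 82 blocks
  → nearest: W1 (7 blocks)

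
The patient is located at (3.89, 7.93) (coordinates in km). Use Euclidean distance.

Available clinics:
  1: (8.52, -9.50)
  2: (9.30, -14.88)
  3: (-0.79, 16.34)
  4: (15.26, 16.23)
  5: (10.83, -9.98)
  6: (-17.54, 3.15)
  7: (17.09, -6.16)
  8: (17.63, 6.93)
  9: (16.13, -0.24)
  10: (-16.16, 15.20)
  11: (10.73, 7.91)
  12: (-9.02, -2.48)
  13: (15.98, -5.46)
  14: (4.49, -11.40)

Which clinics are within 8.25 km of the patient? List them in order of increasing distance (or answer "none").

Distances from (3.89, 7.93):
1: 18.03 km
2: 23.44 km
3: 9.62 km
4: 14.08 km
5: 19.21 km
6: 21.96 km
7: 19.31 km
8: 13.78 km
9: 14.72 km
10: 21.33 km
11: 6.84 km
12: 16.58 km
13: 18.04 km
14: 19.34 km
Threshold 8.25 km: 11 (6.84 km) is within range.

11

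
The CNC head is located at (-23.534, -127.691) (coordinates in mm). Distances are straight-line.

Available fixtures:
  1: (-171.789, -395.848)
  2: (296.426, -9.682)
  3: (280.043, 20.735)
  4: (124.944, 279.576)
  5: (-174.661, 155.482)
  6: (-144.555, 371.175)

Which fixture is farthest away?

6

Distances from (-23.534, -127.691):
1: √((-148.255)² + (-268.157)²) = √(21979.54502 + 71908.17665) = 306.411 mm
2: √((319.960)² + (118.009)²) = √(102374.40160 + 13926.12408) = 341.029 mm
3: √((303.577)² + (148.426)²) = √(92158.99493 + 22030.27748) = 337.919 mm
4: √((148.478)² + (407.267)²) = √(22045.71648 + 165866.40929) = 433.488 mm
5: √((-151.127)² + (283.173)²) = √(22839.37013 + 80186.94793) = 320.977 mm
6: √((-121.021)² + (498.866)²) = √(14646.08244 + 248867.28596) = 513.336 mm
Maximum: 6 at 513.336 mm.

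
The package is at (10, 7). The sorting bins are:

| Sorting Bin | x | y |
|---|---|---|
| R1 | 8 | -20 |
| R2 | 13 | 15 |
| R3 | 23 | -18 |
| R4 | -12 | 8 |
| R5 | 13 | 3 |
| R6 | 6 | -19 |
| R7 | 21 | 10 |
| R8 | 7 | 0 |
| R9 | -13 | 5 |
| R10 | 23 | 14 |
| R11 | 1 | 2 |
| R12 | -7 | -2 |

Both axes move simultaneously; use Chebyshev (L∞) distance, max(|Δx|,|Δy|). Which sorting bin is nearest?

R5

Distances from (10, 7):
R1: 27
R2: 8
R3: 25
R4: 22
R5: 4
R6: 26
R7: 11
R8: 7
R9: 23
R10: 13
R11: 9
R12: 17
Minimum: R5 at 4.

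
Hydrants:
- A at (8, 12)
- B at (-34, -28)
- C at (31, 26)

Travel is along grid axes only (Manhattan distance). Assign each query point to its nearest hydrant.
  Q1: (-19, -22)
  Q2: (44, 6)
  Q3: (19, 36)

Q1→B; Q2→C; Q3→C

Q1 at (-19, -22):
  A: 61
  B: 21
  C: 98
  → nearest: B (21)
Q2 at (44, 6):
  A: 42
  B: 112
  C: 33
  → nearest: C (33)
Q3 at (19, 36):
  A: 35
  B: 117
  C: 22
  → nearest: C (22)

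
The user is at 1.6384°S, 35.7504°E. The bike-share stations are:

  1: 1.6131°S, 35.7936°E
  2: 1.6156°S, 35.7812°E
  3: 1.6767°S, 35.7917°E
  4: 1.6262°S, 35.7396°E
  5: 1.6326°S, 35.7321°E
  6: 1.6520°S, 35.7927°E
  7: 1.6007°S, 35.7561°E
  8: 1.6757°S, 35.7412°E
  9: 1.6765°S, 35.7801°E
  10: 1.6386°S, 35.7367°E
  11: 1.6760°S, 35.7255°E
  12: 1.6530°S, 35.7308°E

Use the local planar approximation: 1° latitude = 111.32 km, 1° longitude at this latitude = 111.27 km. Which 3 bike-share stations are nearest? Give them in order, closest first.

Distances from 1.6384°S, 35.7504°E:
1: 5.5712 km
2: 4.2646 km
3: 6.2687 km
4: 1.8134 km
5: 2.1362 km
6: 4.9442 km
7: 4.2444 km
8: 4.2766 km
9: 5.3768 km
10: 1.5246 km
11: 5.0195 km
12: 2.7199 km
Sorted: 10 (1.5246 km) < 4 (1.8134 km) < 5 (2.1362 km) < 12 (2.7199 km) < 7 (4.2444 km) < …

10, 4, 5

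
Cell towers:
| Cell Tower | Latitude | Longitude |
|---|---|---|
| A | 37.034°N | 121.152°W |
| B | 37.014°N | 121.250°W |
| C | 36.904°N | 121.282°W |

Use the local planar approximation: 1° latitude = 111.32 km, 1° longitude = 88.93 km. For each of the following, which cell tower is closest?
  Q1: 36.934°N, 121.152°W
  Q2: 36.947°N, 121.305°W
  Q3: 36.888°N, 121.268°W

Q1→A; Q2→C; Q3→C

Q1 at 36.934°N, 121.152°W:
  A: 11.132 km
  B: 12.460 km
  C: 12.034 km
  → nearest: A (11.132 km)
Q2 at 36.947°N, 121.305°W:
  A: 16.701 km
  B: 8.919 km
  C: 5.205 km
  → nearest: C (5.205 km)
Q3 at 36.888°N, 121.268°W:
  A: 19.250 km
  B: 14.117 km
  C: 2.173 km
  → nearest: C (2.173 km)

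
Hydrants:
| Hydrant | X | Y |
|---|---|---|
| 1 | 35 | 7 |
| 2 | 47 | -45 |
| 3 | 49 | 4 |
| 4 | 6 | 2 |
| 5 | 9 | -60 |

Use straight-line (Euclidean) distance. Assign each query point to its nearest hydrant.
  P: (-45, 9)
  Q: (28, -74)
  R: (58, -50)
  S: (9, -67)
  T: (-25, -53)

P at (-45, 9):
  1: √((80)² + (-2)²) = √(6400.0000 + 4.0000) = 80.02
  2: √((92)² + (-54)²) = √(8464.0000 + 2916.0000) = 106.68
  3: √((94)² + (-5)²) = √(8836.0000 + 25.0000) = 94.13
  4: √((51)² + (-7)²) = √(2601.0000 + 49.0000) = 51.48
  5: √((54)² + (-69)²) = √(2916.0000 + 4761.0000) = 87.62
  → nearest: 4 (51.48)
Q at (28, -74):
  1: √((7)² + (81)²) = √(49.0000 + 6561.0000) = 81.30
  2: √((19)² + (29)²) = √(361.0000 + 841.0000) = 34.67
  3: √((21)² + (78)²) = √(441.0000 + 6084.0000) = 80.78
  4: √((-22)² + (76)²) = √(484.0000 + 5776.0000) = 79.12
  5: √((-19)² + (14)²) = √(361.0000 + 196.0000) = 23.60
  → nearest: 5 (23.60)
R at (58, -50):
  1: √((-23)² + (57)²) = √(529.0000 + 3249.0000) = 61.47
  2: √((-11)² + (5)²) = √(121.0000 + 25.0000) = 12.08
  3: √((-9)² + (54)²) = √(81.0000 + 2916.0000) = 54.74
  4: √((-52)² + (52)²) = √(2704.0000 + 2704.0000) = 73.54
  5: √((-49)² + (-10)²) = √(2401.0000 + 100.0000) = 50.01
  → nearest: 2 (12.08)
S at (9, -67):
  1: √((26)² + (74)²) = √(676.0000 + 5476.0000) = 78.43
  2: √((38)² + (22)²) = √(1444.0000 + 484.0000) = 43.91
  3: √((40)² + (71)²) = √(1600.0000 + 5041.0000) = 81.49
  4: √((-3)² + (69)²) = √(9.0000 + 4761.0000) = 69.07
  5: √((0)² + (7)²) = √(0.0000 + 49.0000) = 7.00
  → nearest: 5 (7.00)
T at (-25, -53):
  1: √((60)² + (60)²) = √(3600.0000 + 3600.0000) = 84.85
  2: √((72)² + (8)²) = √(5184.0000 + 64.0000) = 72.44
  3: √((74)² + (57)²) = √(5476.0000 + 3249.0000) = 93.41
  4: √((31)² + (55)²) = √(961.0000 + 3025.0000) = 63.13
  5: √((34)² + (-7)²) = √(1156.0000 + 49.0000) = 34.71
  → nearest: 5 (34.71)

P→4; Q→5; R→2; S→5; T→5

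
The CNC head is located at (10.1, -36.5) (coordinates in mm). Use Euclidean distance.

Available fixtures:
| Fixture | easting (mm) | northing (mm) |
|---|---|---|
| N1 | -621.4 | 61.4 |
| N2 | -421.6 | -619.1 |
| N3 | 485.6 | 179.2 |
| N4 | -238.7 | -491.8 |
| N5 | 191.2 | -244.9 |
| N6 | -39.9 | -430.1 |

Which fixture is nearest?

N5

Distances from (10.1, -36.5):
N1: √((-631.5)² + (97.9)²) = √(398792.250 + 9584.410) = 639.0 mm
N2: √((-431.7)² + (-582.6)²) = √(186364.890 + 339422.760) = 725.1 mm
N3: √((475.5)² + (215.7)²) = √(226100.250 + 46526.490) = 522.1 mm
N4: √((-248.8)² + (-455.3)²) = √(61901.440 + 207298.090) = 518.8 mm
N5: √((181.1)² + (-208.4)²) = √(32797.210 + 43430.560) = 276.1 mm
N6: √((-50.0)² + (-393.6)²) = √(2500.000 + 154920.960) = 396.8 mm
Minimum: N5 at 276.1 mm.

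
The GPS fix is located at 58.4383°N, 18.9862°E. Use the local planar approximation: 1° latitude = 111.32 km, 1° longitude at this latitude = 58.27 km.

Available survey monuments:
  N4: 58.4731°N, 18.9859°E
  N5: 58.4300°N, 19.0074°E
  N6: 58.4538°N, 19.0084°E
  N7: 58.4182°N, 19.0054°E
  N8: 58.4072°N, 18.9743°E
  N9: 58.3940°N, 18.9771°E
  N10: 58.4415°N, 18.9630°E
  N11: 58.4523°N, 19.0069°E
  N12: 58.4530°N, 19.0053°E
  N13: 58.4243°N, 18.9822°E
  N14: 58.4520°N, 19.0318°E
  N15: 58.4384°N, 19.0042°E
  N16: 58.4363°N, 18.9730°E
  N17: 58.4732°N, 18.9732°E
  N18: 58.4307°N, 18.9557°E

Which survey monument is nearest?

N16

Distances from 58.4383°N, 18.9862°E:
N4: √((0.0348·111.32)² + (-0.0003·58.27)²) = √(15.007380 + 0.000306) = 3.8740 km
N5: √((-0.0083·111.32)² + (0.0212·58.27)²) = √(0.853695 + 1.526025) = 1.5426 km
N6: √((0.0155·111.32)² + (0.0222·58.27)²) = √(2.977212 + 1.673385) = 2.1565 km
N7: √((-0.0201·111.32)² + (0.0192·58.27)²) = √(5.006549 + 1.251678) = 2.5016 km
N8: √((-0.0311·111.32)² + (-0.0119·58.27)²) = √(11.985804 + 0.480822) = 3.5308 km
N9: √((-0.0443·111.32)² + (-0.0091·58.27)²) = √(24.319456 + 0.281172) = 4.9599 km
N10: √((0.0032·111.32)² + (-0.0232·58.27)²) = √(0.126896 + 1.827536) = 1.3980 km
N11: √((0.0140·111.32)² + (0.0207·58.27)²) = √(2.428860 + 1.454892) = 1.9707 km
N12: √((0.0147·111.32)² + (0.0191·58.27)²) = √(2.677818 + 1.238673) = 1.9790 km
N13: √((-0.0140·111.32)² + (-0.0040·58.27)²) = √(2.428860 + 0.054326) = 1.5758 km
N14: √((0.0137·111.32)² + (0.0456·58.27)²) = √(2.325881 + 7.060244) = 3.0637 km
N15: √((0.0001·111.32)² + (0.0180·58.27)²) = √(0.000124 + 1.100107) = 1.0489 km
N16: √((-0.0020·111.32)² + (-0.0132·58.27)²) = √(0.049569 + 0.591613) = 0.8007 km
N17: √((0.0349·111.32)² + (-0.0130·58.27)²) = √(15.093753 + 0.573821) = 3.9582 km
N18: √((-0.0076·111.32)² + (-0.0305·58.27)²) = √(0.715770 + 3.158564) = 1.9683 km
Minimum: N16 at 0.8007 km.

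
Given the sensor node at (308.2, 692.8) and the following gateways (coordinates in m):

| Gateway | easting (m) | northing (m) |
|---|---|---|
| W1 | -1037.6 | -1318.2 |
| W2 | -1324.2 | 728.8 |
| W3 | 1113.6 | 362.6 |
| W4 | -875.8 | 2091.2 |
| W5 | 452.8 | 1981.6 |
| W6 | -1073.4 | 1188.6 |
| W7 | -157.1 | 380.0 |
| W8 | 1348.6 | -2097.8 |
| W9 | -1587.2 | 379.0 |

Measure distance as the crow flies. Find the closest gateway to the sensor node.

W7

Distances from (308.2, 692.8):
W1: √((-1345.8)² + (-2011.0)²) = √(1811177.640 + 4044121.000) = 2419.8 m
W2: √((-1632.4)² + (36.0)²) = √(2664729.760 + 1296.000) = 1632.8 m
W3: √((805.4)² + (-330.2)²) = √(648669.160 + 109032.040) = 870.5 m
W4: √((-1184.0)² + (1398.4)²) = √(1401856.000 + 1955522.560) = 1832.3 m
W5: √((144.6)² + (1288.8)²) = √(20909.160 + 1661005.440) = 1296.9 m
W6: √((-1381.6)² + (495.8)²) = √(1908818.560 + 245817.640) = 1467.9 m
W7: √((-465.3)² + (-312.8)²) = √(216504.090 + 97843.840) = 560.7 m
W8: √((1040.4)² + (-2790.6)²) = √(1082432.160 + 7787448.360) = 2978.2 m
W9: √((-1895.4)² + (-313.8)²) = √(3592541.160 + 98470.440) = 1921.2 m
Minimum: W7 at 560.7 m.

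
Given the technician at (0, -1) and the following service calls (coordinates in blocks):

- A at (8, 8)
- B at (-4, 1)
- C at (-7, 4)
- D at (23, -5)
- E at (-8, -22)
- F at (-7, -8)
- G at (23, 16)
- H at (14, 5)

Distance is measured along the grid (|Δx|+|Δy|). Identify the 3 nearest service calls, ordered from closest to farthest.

B, C, F

Distances from (0, -1):
A: 17 blocks
B: 6 blocks
C: 12 blocks
D: 27 blocks
E: 29 blocks
F: 14 blocks
G: 40 blocks
H: 20 blocks
Sorted: B (6 blocks) < C (12 blocks) < F (14 blocks) < A (17 blocks) < H (20 blocks) < …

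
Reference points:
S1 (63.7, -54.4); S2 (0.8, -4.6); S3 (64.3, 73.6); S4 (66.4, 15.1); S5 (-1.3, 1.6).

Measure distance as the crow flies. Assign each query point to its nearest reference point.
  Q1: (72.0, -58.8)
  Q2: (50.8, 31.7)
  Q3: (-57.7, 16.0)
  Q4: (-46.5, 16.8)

Q1 at (72.0, -58.8):
  S1: √((-8.3)² + (4.4)²) = √(68.890 + 19.360) = 9.4
  S2: √((-71.2)² + (54.2)²) = √(5069.440 + 2937.640) = 89.5
  S3: √((-7.7)² + (132.4)²) = √(59.290 + 17529.760) = 132.6
  S4: √((-5.6)² + (73.9)²) = √(31.360 + 5461.210) = 74.1
  S5: √((-73.3)² + (60.4)²) = √(5372.890 + 3648.160) = 95.0
  → nearest: S1 (9.4)
Q2 at (50.8, 31.7):
  S1: √((12.9)² + (-86.1)²) = √(166.410 + 7413.210) = 87.1
  S2: √((-50.0)² + (-36.3)²) = √(2500.000 + 1317.690) = 61.8
  S3: √((13.5)² + (41.9)²) = √(182.250 + 1755.610) = 44.0
  S4: √((15.6)² + (-16.6)²) = √(243.360 + 275.560) = 22.8
  S5: √((-52.1)² + (-30.1)²) = √(2714.410 + 906.010) = 60.2
  → nearest: S4 (22.8)
Q3 at (-57.7, 16.0):
  S1: √((121.4)² + (-70.4)²) = √(14737.960 + 4956.160) = 140.3
  S2: √((58.5)² + (-20.6)²) = √(3422.250 + 424.360) = 62.0
  S3: √((122.0)² + (57.6)²) = √(14884.000 + 3317.760) = 134.9
  S4: √((124.1)² + (-0.9)²) = √(15400.810 + 0.810) = 124.1
  S5: √((56.4)² + (-14.4)²) = √(3180.960 + 207.360) = 58.2
  → nearest: S5 (58.2)
Q4 at (-46.5, 16.8):
  S1: √((110.2)² + (-71.2)²) = √(12144.040 + 5069.440) = 131.2
  S2: √((47.3)² + (-21.4)²) = √(2237.290 + 457.960) = 51.9
  S3: √((110.8)² + (56.8)²) = √(12276.640 + 3226.240) = 124.5
  S4: √((112.9)² + (-1.7)²) = √(12746.410 + 2.890) = 112.9
  S5: √((45.2)² + (-15.2)²) = √(2043.040 + 231.040) = 47.7
  → nearest: S5 (47.7)

Q1→S1; Q2→S4; Q3→S5; Q4→S5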